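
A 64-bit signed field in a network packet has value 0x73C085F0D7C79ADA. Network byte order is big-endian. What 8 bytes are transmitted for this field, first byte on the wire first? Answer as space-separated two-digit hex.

73 C0 85 F0 D7 C7 9A DA

Split into bytes (most-significant first): 73 C0 85 F0 D7 C7 9A DA.
Big-endian stores the most-significant byte at the lowest address.
So the memory order matches the most-significant-first order: 73 C0 85 F0 D7 C7 9A DA.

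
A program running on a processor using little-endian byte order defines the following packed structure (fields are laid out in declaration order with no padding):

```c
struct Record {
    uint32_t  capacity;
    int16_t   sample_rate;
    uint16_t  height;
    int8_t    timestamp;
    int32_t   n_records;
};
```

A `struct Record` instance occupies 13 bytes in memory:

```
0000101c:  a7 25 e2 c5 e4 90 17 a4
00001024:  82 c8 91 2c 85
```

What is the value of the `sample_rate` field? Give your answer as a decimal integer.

`sample_rate` follows `capacity` (4 bytes), so it starts at byte offset 4 and occupies 2 bytes.
Bytes at offsets 4..5: E4 90.
Little-endian stores the least-significant byte at the lowest address.
Reassemble most-significant byte first: 90 E4 → 0x90E4.
Top bit is set, so as a signed 16-bit value this is 0x90E4 − 2^16 = -28444.

-28444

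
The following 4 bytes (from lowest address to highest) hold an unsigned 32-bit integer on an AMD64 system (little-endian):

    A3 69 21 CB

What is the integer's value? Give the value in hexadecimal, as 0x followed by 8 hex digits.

Little-endian stores the least-significant byte at the lowest address.
Reassemble most-significant byte first: CB 21 69 A3 → 0xCB2169A3.

0xCB2169A3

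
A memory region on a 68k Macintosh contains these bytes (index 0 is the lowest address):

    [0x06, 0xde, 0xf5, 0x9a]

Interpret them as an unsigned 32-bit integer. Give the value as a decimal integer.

In big-endian order the high byte comes first in memory.
The bytes are already most-significant first: 0x06DEF59A.
0x06DEF59A = 115275162.

115275162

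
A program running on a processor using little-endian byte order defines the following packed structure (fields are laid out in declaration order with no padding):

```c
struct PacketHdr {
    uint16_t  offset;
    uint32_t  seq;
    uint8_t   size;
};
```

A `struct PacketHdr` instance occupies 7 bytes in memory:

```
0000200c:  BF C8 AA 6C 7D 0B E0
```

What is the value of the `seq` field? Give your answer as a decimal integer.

192769194

`seq` follows `offset` (2 bytes), so it starts at byte offset 2 and occupies 4 bytes.
Bytes at offsets 2..5: AA 6C 7D 0B.
Little-endian: lowest address holds the least-significant byte.
Reassemble most-significant byte first: 0B 7D 6C AA → 0x0B7D6CAA.
0x0B7D6CAA = 192769194.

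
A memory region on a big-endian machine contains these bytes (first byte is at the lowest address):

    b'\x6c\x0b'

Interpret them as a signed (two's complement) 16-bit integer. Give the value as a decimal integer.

Big-endian: lowest address holds the most-significant byte.
The bytes are already most-significant first: 0x6C0B.
0x6C0B = 27659.

27659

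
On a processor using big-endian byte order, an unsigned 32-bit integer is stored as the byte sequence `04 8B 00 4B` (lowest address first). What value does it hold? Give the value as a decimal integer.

Big-endian: lowest address holds the most-significant byte.
The bytes are already most-significant first: 0x048B004B.
0x048B004B = 76218443.

76218443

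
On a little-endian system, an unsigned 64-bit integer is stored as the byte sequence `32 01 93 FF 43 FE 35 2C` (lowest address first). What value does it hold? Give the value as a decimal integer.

3185731879438582066

Little-endian: lowest address holds the least-significant byte.
Reassemble most-significant byte first: 2C 35 FE 43 FF 93 01 32 → 0x2C35FE43FF930132.
0x2C35FE43FF930132 = 3185731879438582066.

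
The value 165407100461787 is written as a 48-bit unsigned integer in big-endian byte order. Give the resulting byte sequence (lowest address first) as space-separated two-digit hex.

165407100461787 in hexadecimal, padded to 48 bits, is 0x966FD77762DB.
Split into bytes (most-significant first): 96 6F D7 77 62 DB.
Big-endian: lowest address holds the most-significant byte.
So the memory order matches the most-significant-first order: 96 6F D7 77 62 DB.

96 6F D7 77 62 DB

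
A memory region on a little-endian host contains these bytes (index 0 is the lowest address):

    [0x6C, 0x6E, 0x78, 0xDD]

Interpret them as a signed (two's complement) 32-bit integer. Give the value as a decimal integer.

-579309972

In little-endian order the low byte comes first in memory.
Reassemble most-significant byte first: DD 78 6E 6C → 0xDD786E6C.
Top bit is set, so as a signed 32-bit value this is 0xDD786E6C − 2^32 = -579309972.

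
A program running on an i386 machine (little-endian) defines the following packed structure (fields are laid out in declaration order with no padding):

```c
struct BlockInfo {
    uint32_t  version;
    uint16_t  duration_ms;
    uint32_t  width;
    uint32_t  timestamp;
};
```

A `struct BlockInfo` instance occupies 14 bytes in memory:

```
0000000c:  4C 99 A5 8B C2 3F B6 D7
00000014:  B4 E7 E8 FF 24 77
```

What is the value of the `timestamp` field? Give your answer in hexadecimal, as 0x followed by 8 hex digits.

0x7724FFE8

`timestamp` follows `version` (4 B), `duration_ms` (2 B), `width` (4 B), so it starts at offset 4 + 2 + 4 = 10 and occupies 4 bytes.
Bytes at offsets 10..13: E8 FF 24 77.
Little-endian stores the least-significant byte at the lowest address.
Reassemble most-significant byte first: 77 24 FF E8 → 0x7724FFE8.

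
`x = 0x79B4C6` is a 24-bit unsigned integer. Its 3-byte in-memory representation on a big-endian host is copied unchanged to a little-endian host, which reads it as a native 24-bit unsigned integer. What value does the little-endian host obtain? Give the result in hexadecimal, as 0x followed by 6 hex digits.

0xC6B479

Stored big-endian, the bytes at ascending addresses are 79 B4 C6.
Read back as little-endian, the first byte is least significant, giving 0xC6B479.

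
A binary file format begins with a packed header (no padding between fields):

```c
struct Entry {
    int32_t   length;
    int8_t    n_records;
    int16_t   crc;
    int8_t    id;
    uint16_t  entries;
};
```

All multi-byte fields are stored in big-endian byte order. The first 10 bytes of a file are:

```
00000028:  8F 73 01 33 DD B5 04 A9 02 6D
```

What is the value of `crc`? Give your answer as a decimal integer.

-19196

`crc` follows `length` (4 B), `n_records` (1 B), so it starts at offset 4 + 1 = 5 and occupies 2 bytes.
Bytes at offsets 5..6: B5 04.
Big-endian: lowest address holds the most-significant byte.
The bytes are already most-significant first: 0xB504.
Top bit is set, so as a signed 16-bit value this is 0xB504 − 2^16 = -19196.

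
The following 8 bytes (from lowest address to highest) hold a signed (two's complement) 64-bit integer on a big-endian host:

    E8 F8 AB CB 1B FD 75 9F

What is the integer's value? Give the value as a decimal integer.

Big-endian stores the most-significant byte at the lowest address.
The bytes are already most-significant first: 0xE8F8ABCB1BFD759F.
Top bit is set, so as a signed 64-bit value this is 0xE8F8ABCB1BFD759F − 2^64 = -1659387573849721441.

-1659387573849721441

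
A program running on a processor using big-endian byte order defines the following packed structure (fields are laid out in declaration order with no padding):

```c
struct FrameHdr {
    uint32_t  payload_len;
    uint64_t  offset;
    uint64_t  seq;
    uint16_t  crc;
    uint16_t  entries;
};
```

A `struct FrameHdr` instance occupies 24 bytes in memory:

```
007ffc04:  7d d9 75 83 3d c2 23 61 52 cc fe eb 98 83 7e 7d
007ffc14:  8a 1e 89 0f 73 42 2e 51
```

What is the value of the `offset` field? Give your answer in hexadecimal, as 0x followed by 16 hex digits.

`offset` follows `payload_len` (4 bytes), so it starts at byte offset 4 and occupies 8 bytes.
Bytes at offsets 4..11: 3D C2 23 61 52 CC FE EB.
In big-endian order the high byte comes first in memory.
The bytes are already most-significant first: 0x3DC2236152CCFEEB.

0x3DC2236152CCFEEB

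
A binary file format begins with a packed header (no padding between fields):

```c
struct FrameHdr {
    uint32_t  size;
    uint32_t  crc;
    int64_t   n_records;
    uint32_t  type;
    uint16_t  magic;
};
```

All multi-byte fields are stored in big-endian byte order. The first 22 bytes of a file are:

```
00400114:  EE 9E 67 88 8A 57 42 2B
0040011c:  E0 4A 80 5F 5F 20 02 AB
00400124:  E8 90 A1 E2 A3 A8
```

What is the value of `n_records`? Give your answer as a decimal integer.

`n_records` follows `size` (4 B), `crc` (4 B), so it starts at offset 4 + 4 = 8 and occupies 8 bytes.
Bytes at offsets 8..15: E0 4A 80 5F 5F 20 02 AB.
Big-endian stores the most-significant byte at the lowest address.
The bytes are already most-significant first: 0xE04A805F5F2002AB.
Top bit is set, so as a signed 64-bit value this is 0xE04A805F5F2002AB − 2^64 = -2284872713830923605.

-2284872713830923605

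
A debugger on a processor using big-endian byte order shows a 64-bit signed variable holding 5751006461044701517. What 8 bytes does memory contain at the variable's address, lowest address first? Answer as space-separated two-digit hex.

4F CF AD E7 FB 8B B9 4D

5751006461044701517 in hexadecimal, padded to 64 bits, is 0x4FCFADE7FB8BB94D.
Split into bytes (most-significant first): 4F CF AD E7 FB 8B B9 4D.
Big-endian: lowest address holds the most-significant byte.
So the memory order matches the most-significant-first order: 4F CF AD E7 FB 8B B9 4D.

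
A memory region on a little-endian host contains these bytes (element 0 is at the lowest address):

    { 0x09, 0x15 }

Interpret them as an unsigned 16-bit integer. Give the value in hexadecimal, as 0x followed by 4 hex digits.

0x1509

Little-endian: lowest address holds the least-significant byte.
Reassemble most-significant byte first: 15 09 → 0x1509.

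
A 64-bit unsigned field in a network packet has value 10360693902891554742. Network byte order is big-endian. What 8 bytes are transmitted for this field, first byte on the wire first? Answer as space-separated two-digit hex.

8F C8 94 36 1C 68 17 B6

10360693902891554742 in hexadecimal, padded to 64 bits, is 0x8FC894361C6817B6.
Split into bytes (most-significant first): 8F C8 94 36 1C 68 17 B6.
Big-endian stores the most-significant byte at the lowest address.
So the memory order matches the most-significant-first order: 8F C8 94 36 1C 68 17 B6.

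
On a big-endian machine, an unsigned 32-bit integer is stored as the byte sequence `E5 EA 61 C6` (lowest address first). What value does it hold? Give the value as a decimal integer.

Big-endian: lowest address holds the most-significant byte.
The bytes are already most-significant first: 0xE5EA61C6.
0xE5EA61C6 = 3857342918.

3857342918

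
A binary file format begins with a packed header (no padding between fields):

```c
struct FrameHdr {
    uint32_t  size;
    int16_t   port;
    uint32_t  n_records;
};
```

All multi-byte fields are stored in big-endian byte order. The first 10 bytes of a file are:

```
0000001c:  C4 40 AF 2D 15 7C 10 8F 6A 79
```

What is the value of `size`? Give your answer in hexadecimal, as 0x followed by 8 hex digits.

0xC440AF2D

`size` is the first field, at byte offset 0, occupying 4 bytes.
Bytes at offsets 0..3: C4 40 AF 2D.
In big-endian order the high byte comes first in memory.
The bytes are already most-significant first: 0xC440AF2D.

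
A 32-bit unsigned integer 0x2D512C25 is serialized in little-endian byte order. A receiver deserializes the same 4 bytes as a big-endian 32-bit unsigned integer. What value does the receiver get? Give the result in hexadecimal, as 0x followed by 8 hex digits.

0x252C512D

Stored little-endian, the bytes at ascending addresses are 25 2C 51 2D.
Read back as big-endian, the last byte is least significant, giving 0x252C512D.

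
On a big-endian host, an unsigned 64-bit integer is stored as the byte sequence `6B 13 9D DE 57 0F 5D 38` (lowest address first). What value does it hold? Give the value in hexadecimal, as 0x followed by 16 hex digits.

0x6B139DDE570F5D38

Big-endian stores the most-significant byte at the lowest address.
The bytes are already most-significant first: 0x6B139DDE570F5D38.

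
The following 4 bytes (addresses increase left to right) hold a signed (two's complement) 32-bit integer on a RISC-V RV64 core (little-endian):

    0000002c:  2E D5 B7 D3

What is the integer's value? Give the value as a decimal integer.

-742927058

Little-endian stores the least-significant byte at the lowest address.
Reassemble most-significant byte first: D3 B7 D5 2E → 0xD3B7D52E.
Top bit is set, so as a signed 32-bit value this is 0xD3B7D52E − 2^32 = -742927058.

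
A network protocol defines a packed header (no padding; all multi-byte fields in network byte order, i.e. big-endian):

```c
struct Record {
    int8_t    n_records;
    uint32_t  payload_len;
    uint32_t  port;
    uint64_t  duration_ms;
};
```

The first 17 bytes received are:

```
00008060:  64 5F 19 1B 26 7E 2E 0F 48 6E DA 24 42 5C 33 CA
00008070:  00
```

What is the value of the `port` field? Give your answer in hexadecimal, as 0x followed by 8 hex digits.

0x7E2E0F48

`port` follows `n_records` (1 B), `payload_len` (4 B), so it starts at offset 1 + 4 = 5 and occupies 4 bytes.
Bytes at offsets 5..8: 7E 2E 0F 48.
In big-endian order the high byte comes first in memory.
The bytes are already most-significant first: 0x7E2E0F48.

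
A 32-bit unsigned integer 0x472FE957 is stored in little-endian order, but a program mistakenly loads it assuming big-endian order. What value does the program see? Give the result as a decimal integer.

Stored little-endian, the bytes at ascending addresses are 57 E9 2F 47.
Read back as big-endian, the last byte is least significant, giving 0x57E92F47.
0x57E92F47 = 1474899783.

1474899783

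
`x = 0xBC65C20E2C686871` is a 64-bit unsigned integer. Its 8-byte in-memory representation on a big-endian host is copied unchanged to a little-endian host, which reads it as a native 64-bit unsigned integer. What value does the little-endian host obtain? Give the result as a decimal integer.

Stored big-endian, the bytes at ascending addresses are BC 65 C2 0E 2C 68 68 71.
Read back as little-endian, the first byte is least significant, giving 0x7168682C0EC265BC.
0x7168682C0EC265BC = 8171896062299235772.

8171896062299235772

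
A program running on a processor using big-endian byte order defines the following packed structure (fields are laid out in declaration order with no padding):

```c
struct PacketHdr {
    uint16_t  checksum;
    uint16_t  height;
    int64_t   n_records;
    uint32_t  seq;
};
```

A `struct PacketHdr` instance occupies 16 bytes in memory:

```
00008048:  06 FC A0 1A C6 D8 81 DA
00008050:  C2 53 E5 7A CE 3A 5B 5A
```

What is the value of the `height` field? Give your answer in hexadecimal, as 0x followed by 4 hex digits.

`height` follows `checksum` (2 bytes), so it starts at byte offset 2 and occupies 2 bytes.
Bytes at offsets 2..3: A0 1A.
Big-endian stores the most-significant byte at the lowest address.
The bytes are already most-significant first: 0xA01A.

0xA01A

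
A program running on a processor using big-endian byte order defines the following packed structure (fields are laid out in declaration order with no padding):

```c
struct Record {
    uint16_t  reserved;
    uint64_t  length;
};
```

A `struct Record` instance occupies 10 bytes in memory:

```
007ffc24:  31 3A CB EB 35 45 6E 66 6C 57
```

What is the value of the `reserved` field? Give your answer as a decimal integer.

`reserved` is the first field, at byte offset 0, occupying 2 bytes.
Bytes at offsets 0..1: 31 3A.
In big-endian order the high byte comes first in memory.
The bytes are already most-significant first: 0x313A.
0x313A = 12602.

12602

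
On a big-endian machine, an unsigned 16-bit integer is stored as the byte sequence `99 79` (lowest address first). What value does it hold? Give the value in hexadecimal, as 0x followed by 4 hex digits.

0x9979

In big-endian order the high byte comes first in memory.
The bytes are already most-significant first: 0x9979.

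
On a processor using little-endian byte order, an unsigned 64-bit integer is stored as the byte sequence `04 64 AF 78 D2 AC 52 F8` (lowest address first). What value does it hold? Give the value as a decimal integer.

Little-endian: lowest address holds the least-significant byte.
Reassemble most-significant byte first: F8 52 AC D2 78 AF 64 04 → 0xF852ACD278AF6404.
0xF852ACD278AF6404 = 17893554289464271876.

17893554289464271876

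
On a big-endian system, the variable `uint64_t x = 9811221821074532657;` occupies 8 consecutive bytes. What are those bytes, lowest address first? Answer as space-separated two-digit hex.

9811221821074532657 in hexadecimal, padded to 64 bits, is 0x88287643A1B56931.
Split into bytes (most-significant first): 88 28 76 43 A1 B5 69 31.
In big-endian order the high byte comes first in memory.
So the memory order matches the most-significant-first order: 88 28 76 43 A1 B5 69 31.

88 28 76 43 A1 B5 69 31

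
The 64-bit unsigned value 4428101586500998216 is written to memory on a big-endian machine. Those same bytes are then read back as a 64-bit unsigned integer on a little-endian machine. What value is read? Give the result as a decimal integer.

4428101586500998216 in 64-bit hexadecimal is 0x3D73C6EE8CBC5448.
Stored big-endian, the bytes at ascending addresses are 3D 73 C6 EE 8C BC 54 48.
Read back as little-endian, the first byte is least significant, giving 0x4854BC8CEEC6733D.
0x4854BC8CEEC6733D = 5211997982261932861.

5211997982261932861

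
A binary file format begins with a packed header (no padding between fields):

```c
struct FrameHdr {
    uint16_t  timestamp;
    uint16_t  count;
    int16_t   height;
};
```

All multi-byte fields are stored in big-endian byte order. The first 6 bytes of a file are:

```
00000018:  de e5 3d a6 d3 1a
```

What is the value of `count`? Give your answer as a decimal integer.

`count` follows `timestamp` (2 bytes), so it starts at byte offset 2 and occupies 2 bytes.
Bytes at offsets 2..3: 3D A6.
Big-endian stores the most-significant byte at the lowest address.
The bytes are already most-significant first: 0x3DA6.
0x3DA6 = 15782.

15782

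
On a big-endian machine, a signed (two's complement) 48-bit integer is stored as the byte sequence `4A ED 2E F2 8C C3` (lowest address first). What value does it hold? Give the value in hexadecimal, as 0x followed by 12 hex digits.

Big-endian stores the most-significant byte at the lowest address.
The bytes are already most-significant first: 0x4AED2EF28CC3.

0x4AED2EF28CC3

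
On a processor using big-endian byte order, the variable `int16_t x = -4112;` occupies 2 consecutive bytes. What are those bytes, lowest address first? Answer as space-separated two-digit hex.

Two's complement of -4112 in 16 bits: 4112 = 0x1010; invert → 0xEFEF; add 1 → 0xEFF0.
Split into bytes (most-significant first): EF F0.
Big-endian: lowest address holds the most-significant byte.
So the memory order matches the most-significant-first order: EF F0.

EF F0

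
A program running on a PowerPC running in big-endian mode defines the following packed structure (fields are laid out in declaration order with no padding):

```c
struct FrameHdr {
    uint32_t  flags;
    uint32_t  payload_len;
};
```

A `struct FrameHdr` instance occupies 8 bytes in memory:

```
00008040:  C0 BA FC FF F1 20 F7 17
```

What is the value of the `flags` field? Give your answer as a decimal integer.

3233479935

`flags` is the first field, at byte offset 0, occupying 4 bytes.
Bytes at offsets 0..3: C0 BA FC FF.
In big-endian order the high byte comes first in memory.
The bytes are already most-significant first: 0xC0BAFCFF.
0xC0BAFCFF = 3233479935.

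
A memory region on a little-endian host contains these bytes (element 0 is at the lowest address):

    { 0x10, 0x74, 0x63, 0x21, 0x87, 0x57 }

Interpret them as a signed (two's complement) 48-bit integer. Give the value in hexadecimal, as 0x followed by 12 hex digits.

Little-endian stores the least-significant byte at the lowest address.
Reassemble most-significant byte first: 57 87 21 63 74 10 → 0x578721637410.

0x578721637410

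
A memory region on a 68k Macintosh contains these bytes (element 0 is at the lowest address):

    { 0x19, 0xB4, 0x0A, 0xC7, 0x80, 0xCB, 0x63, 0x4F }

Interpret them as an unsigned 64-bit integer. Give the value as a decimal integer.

Big-endian: lowest address holds the most-significant byte.
The bytes are already most-significant first: 0x19B40AC780CB634F.
0x19B40AC780CB634F = 1852117198731699023.

1852117198731699023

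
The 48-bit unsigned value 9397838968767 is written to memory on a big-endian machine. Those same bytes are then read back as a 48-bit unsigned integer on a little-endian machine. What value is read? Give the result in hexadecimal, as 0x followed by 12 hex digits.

9397838968767 in 48-bit hexadecimal is 0x088C1ADA77BF.
Stored big-endian, the bytes at ascending addresses are 08 8C 1A DA 77 BF.
Read back as little-endian, the first byte is least significant, giving 0xBF77DA1A8C08.

0xBF77DA1A8C08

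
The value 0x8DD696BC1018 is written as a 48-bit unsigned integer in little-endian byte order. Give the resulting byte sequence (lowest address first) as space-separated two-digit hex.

Split into bytes (most-significant first): 8D D6 96 BC 10 18.
Little-endian stores the least-significant byte at the lowest address.
So at ascending addresses the bytes are 18 10 BC 96 D6 8D.

18 10 BC 96 D6 8D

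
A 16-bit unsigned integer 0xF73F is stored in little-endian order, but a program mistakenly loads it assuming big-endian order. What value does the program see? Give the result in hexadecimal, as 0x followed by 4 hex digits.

0x3FF7

Stored little-endian, the bytes at ascending addresses are 3F F7.
Read back as big-endian, the last byte is least significant, giving 0x3FF7.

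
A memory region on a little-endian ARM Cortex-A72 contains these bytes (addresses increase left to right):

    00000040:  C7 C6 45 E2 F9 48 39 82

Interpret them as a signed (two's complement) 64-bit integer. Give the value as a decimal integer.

-9063132537026132281

Little-endian: lowest address holds the least-significant byte.
Reassemble most-significant byte first: 82 39 48 F9 E2 45 C6 C7 → 0x823948F9E245C6C7.
Top bit is set, so as a signed 64-bit value this is 0x823948F9E245C6C7 − 2^64 = -9063132537026132281.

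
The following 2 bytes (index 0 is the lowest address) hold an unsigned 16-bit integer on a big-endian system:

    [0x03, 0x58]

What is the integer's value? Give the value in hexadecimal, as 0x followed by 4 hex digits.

0x0358

Big-endian: lowest address holds the most-significant byte.
The bytes are already most-significant first: 0x0358.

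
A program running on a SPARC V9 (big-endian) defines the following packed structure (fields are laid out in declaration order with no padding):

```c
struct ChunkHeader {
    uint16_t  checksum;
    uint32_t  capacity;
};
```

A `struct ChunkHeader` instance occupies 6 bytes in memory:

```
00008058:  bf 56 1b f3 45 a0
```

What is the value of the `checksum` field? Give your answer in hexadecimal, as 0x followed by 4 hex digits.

0xBF56

`checksum` is the first field, at byte offset 0, occupying 2 bytes.
Bytes at offsets 0..1: BF 56.
In big-endian order the high byte comes first in memory.
The bytes are already most-significant first: 0xBF56.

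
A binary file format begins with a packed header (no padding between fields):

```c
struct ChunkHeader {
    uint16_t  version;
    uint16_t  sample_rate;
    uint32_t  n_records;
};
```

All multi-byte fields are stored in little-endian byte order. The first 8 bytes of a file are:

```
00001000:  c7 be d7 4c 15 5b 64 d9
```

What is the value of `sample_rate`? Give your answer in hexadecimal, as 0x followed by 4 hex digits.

`sample_rate` follows `version` (2 bytes), so it starts at byte offset 2 and occupies 2 bytes.
Bytes at offsets 2..3: D7 4C.
Little-endian stores the least-significant byte at the lowest address.
Reassemble most-significant byte first: 4C D7 → 0x4CD7.

0x4CD7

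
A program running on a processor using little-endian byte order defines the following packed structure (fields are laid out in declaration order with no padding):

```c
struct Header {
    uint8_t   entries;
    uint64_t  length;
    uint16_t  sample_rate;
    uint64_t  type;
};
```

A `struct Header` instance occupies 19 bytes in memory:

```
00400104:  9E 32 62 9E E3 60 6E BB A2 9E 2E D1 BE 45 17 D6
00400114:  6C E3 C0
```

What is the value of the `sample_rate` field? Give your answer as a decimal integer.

`sample_rate` follows `entries` (1 B), `length` (8 B), so it starts at offset 1 + 8 = 9 and occupies 2 bytes.
Bytes at offsets 9..10: 9E 2E.
In little-endian order the low byte comes first in memory.
Reassemble most-significant byte first: 2E 9E → 0x2E9E.
0x2E9E = 11934.

11934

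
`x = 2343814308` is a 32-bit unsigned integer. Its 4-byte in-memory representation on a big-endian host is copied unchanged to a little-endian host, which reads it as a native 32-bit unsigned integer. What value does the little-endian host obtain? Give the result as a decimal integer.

2764354443

2343814308 in 32-bit hexadecimal is 0x8BB3C4A4.
Stored big-endian, the bytes at ascending addresses are 8B B3 C4 A4.
Read back as little-endian, the first byte is least significant, giving 0xA4C4B38B.
0xA4C4B38B = 2764354443.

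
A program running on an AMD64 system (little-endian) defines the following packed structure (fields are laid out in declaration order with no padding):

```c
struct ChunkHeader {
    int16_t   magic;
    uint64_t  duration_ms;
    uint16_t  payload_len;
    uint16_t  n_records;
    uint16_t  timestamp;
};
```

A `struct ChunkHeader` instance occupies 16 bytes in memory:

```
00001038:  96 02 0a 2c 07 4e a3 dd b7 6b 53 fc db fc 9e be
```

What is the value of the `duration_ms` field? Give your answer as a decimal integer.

7761916176254839818

`duration_ms` follows `magic` (2 bytes), so it starts at byte offset 2 and occupies 8 bytes.
Bytes at offsets 2..9: 0A 2C 07 4E A3 DD B7 6B.
Little-endian: lowest address holds the least-significant byte.
Reassemble most-significant byte first: 6B B7 DD A3 4E 07 2C 0A → 0x6BB7DDA34E072C0A.
0x6BB7DDA34E072C0A = 7761916176254839818.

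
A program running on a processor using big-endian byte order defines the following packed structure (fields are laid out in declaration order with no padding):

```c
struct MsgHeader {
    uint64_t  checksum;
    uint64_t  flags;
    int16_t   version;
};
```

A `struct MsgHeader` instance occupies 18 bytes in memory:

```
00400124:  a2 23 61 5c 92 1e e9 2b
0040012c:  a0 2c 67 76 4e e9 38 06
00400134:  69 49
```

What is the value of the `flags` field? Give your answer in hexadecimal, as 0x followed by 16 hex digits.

0xA02C67764EE93806

`flags` follows `checksum` (8 bytes), so it starts at byte offset 8 and occupies 8 bytes.
Bytes at offsets 8..15: A0 2C 67 76 4E E9 38 06.
In big-endian order the high byte comes first in memory.
The bytes are already most-significant first: 0xA02C67764EE93806.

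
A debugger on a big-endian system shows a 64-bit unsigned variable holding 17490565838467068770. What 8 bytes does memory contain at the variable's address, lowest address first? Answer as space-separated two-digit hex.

17490565838467068770 in hexadecimal, padded to 64 bits, is 0xF2BAF8F60A697362.
Split into bytes (most-significant first): F2 BA F8 F6 0A 69 73 62.
In big-endian order the high byte comes first in memory.
So the memory order matches the most-significant-first order: F2 BA F8 F6 0A 69 73 62.

F2 BA F8 F6 0A 69 73 62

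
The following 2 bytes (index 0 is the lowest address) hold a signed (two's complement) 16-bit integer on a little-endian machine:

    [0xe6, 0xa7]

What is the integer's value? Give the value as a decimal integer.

In little-endian order the low byte comes first in memory.
Reassemble most-significant byte first: A7 E6 → 0xA7E6.
Top bit is set, so as a signed 16-bit value this is 0xA7E6 − 2^16 = -22554.

-22554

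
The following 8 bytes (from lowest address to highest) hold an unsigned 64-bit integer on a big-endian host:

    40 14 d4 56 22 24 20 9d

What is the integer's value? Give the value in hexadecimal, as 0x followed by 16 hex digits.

In big-endian order the high byte comes first in memory.
The bytes are already most-significant first: 0x4014D4562224209D.

0x4014D4562224209D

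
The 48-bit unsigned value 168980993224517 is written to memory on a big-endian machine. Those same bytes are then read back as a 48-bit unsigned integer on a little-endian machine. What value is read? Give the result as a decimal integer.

76068500582297

168980993224517 in 48-bit hexadecimal is 0x99AFF4132F45.
Stored big-endian, the bytes at ascending addresses are 99 AF F4 13 2F 45.
Read back as little-endian, the first byte is least significant, giving 0x452F13F4AF99.
0x452F13F4AF99 = 76068500582297.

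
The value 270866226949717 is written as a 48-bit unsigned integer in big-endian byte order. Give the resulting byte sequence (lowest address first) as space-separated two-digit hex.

F6 59 F5 3D 2E 55

270866226949717 in hexadecimal, padded to 48 bits, is 0xF659F53D2E55.
Split into bytes (most-significant first): F6 59 F5 3D 2E 55.
In big-endian order the high byte comes first in memory.
So the memory order matches the most-significant-first order: F6 59 F5 3D 2E 55.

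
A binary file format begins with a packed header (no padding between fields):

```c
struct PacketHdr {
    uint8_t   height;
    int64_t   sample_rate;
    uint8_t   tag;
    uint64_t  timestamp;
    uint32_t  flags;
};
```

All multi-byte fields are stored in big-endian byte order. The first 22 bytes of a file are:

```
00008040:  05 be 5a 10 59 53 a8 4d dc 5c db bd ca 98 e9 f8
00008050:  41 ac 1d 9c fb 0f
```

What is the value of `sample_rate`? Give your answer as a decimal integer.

`sample_rate` follows `height` (1 byte), so it starts at byte offset 1 and occupies 8 bytes.
Bytes at offsets 1..8: BE 5A 10 59 53 A8 4D DC.
Big-endian: lowest address holds the most-significant byte.
The bytes are already most-significant first: 0xBE5A105953A84DDC.
Top bit is set, so as a signed 64-bit value this is 0xBE5A105953A84DDC − 2^64 = -4730450482757612068.

-4730450482757612068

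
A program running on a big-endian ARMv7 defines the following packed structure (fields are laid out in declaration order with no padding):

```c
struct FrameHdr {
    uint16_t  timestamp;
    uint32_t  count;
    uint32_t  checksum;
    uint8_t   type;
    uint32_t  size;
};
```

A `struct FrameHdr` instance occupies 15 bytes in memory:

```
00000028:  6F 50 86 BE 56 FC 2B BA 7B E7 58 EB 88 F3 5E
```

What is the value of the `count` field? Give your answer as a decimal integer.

`count` follows `timestamp` (2 bytes), so it starts at byte offset 2 and occupies 4 bytes.
Bytes at offsets 2..5: 86 BE 56 FC.
Big-endian stores the most-significant byte at the lowest address.
The bytes are already most-significant first: 0x86BE56FC.
0x86BE56FC = 2260621052.

2260621052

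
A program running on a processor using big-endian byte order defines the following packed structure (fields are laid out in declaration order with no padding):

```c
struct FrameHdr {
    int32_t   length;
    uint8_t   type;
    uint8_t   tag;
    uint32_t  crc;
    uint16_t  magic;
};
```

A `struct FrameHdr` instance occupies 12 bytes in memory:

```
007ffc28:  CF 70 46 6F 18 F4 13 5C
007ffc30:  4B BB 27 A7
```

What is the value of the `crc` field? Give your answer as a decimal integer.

324815803

`crc` follows `length` (4 B), `type` (1 B), `tag` (1 B), so it starts at offset 4 + 1 + 1 = 6 and occupies 4 bytes.
Bytes at offsets 6..9: 13 5C 4B BB.
Big-endian: lowest address holds the most-significant byte.
The bytes are already most-significant first: 0x135C4BBB.
0x135C4BBB = 324815803.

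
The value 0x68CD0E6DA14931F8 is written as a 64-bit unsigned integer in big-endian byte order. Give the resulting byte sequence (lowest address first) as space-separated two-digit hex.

68 CD 0E 6D A1 49 31 F8

Split into bytes (most-significant first): 68 CD 0E 6D A1 49 31 F8.
Big-endian: lowest address holds the most-significant byte.
So the memory order matches the most-significant-first order: 68 CD 0E 6D A1 49 31 F8.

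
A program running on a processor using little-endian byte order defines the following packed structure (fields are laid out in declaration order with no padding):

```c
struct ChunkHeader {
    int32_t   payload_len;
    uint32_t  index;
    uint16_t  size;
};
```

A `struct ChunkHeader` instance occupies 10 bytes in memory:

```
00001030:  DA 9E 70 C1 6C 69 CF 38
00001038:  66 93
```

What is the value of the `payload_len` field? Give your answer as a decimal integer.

-1049583910

`payload_len` is the first field, at byte offset 0, occupying 4 bytes.
Bytes at offsets 0..3: DA 9E 70 C1.
Little-endian: lowest address holds the least-significant byte.
Reassemble most-significant byte first: C1 70 9E DA → 0xC1709EDA.
Top bit is set, so as a signed 32-bit value this is 0xC1709EDA − 2^32 = -1049583910.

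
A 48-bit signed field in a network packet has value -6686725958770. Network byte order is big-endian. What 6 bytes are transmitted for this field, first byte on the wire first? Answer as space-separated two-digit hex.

F9 EB 20 13 13 8E

Two's complement of -6686725958770 in 48 bits: 6686725958770 = 0x0614DFECEC72; invert → 0xF9EB2013138D; add 1 → 0xF9EB2013138E.
Split into bytes (most-significant first): F9 EB 20 13 13 8E.
Big-endian stores the most-significant byte at the lowest address.
So the memory order matches the most-significant-first order: F9 EB 20 13 13 8E.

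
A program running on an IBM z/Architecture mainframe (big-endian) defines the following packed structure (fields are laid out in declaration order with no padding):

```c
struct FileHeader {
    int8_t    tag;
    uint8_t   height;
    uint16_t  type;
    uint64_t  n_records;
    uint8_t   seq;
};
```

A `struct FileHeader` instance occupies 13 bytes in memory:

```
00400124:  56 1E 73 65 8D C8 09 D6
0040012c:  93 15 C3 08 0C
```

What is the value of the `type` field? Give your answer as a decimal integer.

`type` follows `tag` (1 B), `height` (1 B), so it starts at offset 1 + 1 = 2 and occupies 2 bytes.
Bytes at offsets 2..3: 73 65.
Big-endian stores the most-significant byte at the lowest address.
The bytes are already most-significant first: 0x7365.
0x7365 = 29541.

29541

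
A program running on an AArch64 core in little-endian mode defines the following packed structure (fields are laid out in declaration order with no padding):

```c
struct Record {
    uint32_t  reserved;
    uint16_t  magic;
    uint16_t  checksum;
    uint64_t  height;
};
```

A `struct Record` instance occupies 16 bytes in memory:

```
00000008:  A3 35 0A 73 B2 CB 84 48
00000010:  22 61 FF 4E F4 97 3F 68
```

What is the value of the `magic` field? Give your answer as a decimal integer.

`magic` follows `reserved` (4 bytes), so it starts at byte offset 4 and occupies 2 bytes.
Bytes at offsets 4..5: B2 CB.
In little-endian order the low byte comes first in memory.
Reassemble most-significant byte first: CB B2 → 0xCBB2.
0xCBB2 = 52146.

52146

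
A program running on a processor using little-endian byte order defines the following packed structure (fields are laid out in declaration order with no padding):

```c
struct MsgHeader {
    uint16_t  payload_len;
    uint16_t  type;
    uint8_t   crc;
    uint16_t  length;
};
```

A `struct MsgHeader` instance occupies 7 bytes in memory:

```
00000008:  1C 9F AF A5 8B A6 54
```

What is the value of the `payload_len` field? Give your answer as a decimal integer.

`payload_len` is the first field, at byte offset 0, occupying 2 bytes.
Bytes at offsets 0..1: 1C 9F.
Little-endian stores the least-significant byte at the lowest address.
Reassemble most-significant byte first: 9F 1C → 0x9F1C.
0x9F1C = 40732.

40732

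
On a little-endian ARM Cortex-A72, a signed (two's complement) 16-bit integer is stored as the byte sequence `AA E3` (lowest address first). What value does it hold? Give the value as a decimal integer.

-7254

Little-endian: lowest address holds the least-significant byte.
Reassemble most-significant byte first: E3 AA → 0xE3AA.
Top bit is set, so as a signed 16-bit value this is 0xE3AA − 2^16 = -7254.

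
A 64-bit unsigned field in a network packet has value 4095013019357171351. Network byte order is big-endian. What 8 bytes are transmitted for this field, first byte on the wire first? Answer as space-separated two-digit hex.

38 D4 68 A5 11 62 4E 97

4095013019357171351 in hexadecimal, padded to 64 bits, is 0x38D468A511624E97.
Split into bytes (most-significant first): 38 D4 68 A5 11 62 4E 97.
In big-endian order the high byte comes first in memory.
So the memory order matches the most-significant-first order: 38 D4 68 A5 11 62 4E 97.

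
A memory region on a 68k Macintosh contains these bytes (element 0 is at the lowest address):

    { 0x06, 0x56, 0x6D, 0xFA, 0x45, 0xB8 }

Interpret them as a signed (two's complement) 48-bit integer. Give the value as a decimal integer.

Big-endian stores the most-significant byte at the lowest address.
The bytes are already most-significant first: 0x06566DFA45B8.
0x06566DFA45B8 = 6968282072504.

6968282072504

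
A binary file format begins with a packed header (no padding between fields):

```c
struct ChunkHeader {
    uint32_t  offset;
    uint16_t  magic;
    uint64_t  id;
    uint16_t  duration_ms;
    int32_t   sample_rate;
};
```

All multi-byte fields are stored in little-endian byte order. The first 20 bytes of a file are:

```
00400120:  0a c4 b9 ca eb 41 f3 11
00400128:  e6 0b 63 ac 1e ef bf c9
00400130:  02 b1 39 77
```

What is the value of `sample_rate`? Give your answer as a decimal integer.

2000269570

`sample_rate` follows `offset` (4 B), `magic` (2 B), `id` (8 B), `duration_ms` (2 B), so it starts at offset 4 + 2 + 8 + 2 = 16 and occupies 4 bytes.
Bytes at offsets 16..19: 02 B1 39 77.
Little-endian stores the least-significant byte at the lowest address.
Reassemble most-significant byte first: 77 39 B1 02 → 0x7739B102.
0x7739B102 = 2000269570.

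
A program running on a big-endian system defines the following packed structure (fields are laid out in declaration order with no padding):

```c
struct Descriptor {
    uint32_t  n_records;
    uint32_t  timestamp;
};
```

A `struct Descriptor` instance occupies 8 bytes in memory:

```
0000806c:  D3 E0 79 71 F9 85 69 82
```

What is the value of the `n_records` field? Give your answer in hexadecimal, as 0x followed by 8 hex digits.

`n_records` is the first field, at byte offset 0, occupying 4 bytes.
Bytes at offsets 0..3: D3 E0 79 71.
In big-endian order the high byte comes first in memory.
The bytes are already most-significant first: 0xD3E07971.

0xD3E07971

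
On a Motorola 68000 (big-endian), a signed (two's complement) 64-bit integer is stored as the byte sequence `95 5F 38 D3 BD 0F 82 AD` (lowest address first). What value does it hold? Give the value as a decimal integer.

Big-endian: lowest address holds the most-significant byte.
The bytes are already most-significant first: 0x955F38D3BD0F82AD.
Top bit is set, so as a signed 64-bit value this is 0x955F38D3BD0F82AD − 2^64 = -7683359957209611603.

-7683359957209611603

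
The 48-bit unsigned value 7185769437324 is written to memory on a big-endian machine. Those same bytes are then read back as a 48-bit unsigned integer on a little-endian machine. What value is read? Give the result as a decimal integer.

154035714885894

7185769437324 in 48-bit hexadecimal is 0x0689113C188C.
Stored big-endian, the bytes at ascending addresses are 06 89 11 3C 18 8C.
Read back as little-endian, the first byte is least significant, giving 0x8C183C118906.
0x8C183C118906 = 154035714885894.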